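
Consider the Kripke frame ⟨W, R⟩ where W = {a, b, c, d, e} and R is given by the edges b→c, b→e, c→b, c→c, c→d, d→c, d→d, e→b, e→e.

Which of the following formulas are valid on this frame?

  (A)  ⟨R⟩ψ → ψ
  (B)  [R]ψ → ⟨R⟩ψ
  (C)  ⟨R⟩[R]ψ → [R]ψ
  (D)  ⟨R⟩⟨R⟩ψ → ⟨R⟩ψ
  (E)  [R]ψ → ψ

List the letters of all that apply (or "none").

none

R is not reflexive: not a R a.
R is not transitive: b R c and c R b but not b R b.
R is not euclidean: b R c and b R e but not c R e.
R is not serial: a has no R-successor.
R is not a subset of the identity: b R c with b ≠ c.
(A) ⟨R⟩ψ → ψ (the converse of T) corresponds to R being a subset of the identity. Here R ⊄ identity, so not valid.
(B) [R]ψ → ⟨R⟩ψ is axiom D; it is valid on a frame exactly when R is serial. R is not serial, so not valid.
(C) ⟨R⟩[R]ψ → [R]ψ is the dual of axiom 5, which corresponds to the euclidean property. R is not euclidean — not valid.
(D) ⟨R⟩⟨R⟩ψ → ⟨R⟩ψ is the dual of axiom 4; it is valid on a frame exactly when R is transitive. R is not transitive, so not valid.
(E) [R]ψ → ψ is axiom T; it is valid on a frame exactly when R is reflexive. R is not reflexive, so not valid.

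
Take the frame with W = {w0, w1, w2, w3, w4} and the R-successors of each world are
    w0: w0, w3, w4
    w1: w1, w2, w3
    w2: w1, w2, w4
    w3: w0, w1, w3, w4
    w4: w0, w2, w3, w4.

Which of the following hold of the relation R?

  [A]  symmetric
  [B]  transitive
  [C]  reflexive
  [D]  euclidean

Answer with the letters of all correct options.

(A) symmetric: every R-edge is matched by its reverse.
(B) not transitive: w0 R w3 and w3 R w1 but not w0 R w1.
(C) reflexive: each world relates to itself.
(D) not euclidean: w1 R w2 and w1 R w3 but not w2 R w3.

A, C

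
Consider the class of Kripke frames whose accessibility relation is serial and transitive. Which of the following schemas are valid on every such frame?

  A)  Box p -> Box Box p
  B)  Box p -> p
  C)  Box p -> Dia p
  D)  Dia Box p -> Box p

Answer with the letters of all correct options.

A, C

(A) axiom 4: valid iff R is transitive. Every such R is transitive — valid.
(B) Box p -> p (axiom T) characterises the reflexive frames. Such an R need not be reflexive — not valid.
(C) Box p -> Dia p is axiom D; it is valid on a frame exactly when R is serial. Every such R is serial, so valid.
(D) Dia Box p -> Box p (the dual of axiom 5) characterises the euclidean frames. Such an R need not be euclidean — not valid.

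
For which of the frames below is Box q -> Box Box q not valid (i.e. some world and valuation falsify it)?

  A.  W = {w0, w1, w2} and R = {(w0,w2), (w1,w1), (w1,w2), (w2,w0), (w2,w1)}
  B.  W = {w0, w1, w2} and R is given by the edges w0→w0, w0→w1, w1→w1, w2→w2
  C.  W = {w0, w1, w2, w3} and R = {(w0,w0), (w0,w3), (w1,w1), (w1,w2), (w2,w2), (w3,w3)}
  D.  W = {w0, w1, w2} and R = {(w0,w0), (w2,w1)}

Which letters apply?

A

The schema Box q -> Box Box q is axiom 4; it is valid on a frame iff R is transitive.
(A) R is not transitive (w0 R w2 and w2 R w0 but not w0 R w0), so the schema fails here.
(B) R is transitive (R is closed under composition), so the schema is valid here.
(C) R is transitive (R is closed under composition), so the schema is valid here.
(D) R is transitive (R is closed under composition), so the schema is valid here.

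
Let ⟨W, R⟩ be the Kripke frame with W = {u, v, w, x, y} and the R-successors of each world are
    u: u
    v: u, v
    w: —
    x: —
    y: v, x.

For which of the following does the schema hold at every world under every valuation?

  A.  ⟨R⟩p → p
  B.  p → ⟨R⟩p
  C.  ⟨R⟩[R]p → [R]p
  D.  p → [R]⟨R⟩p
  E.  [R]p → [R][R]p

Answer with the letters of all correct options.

none

R is not reflexive: not w R w.
R is not symmetric: v R u but not u R v.
R is not transitive: y R v and v R u but not y R u.
R is not euclidean: v R u and v R v but not u R v.
R is not a subset of the identity: v R u with v ≠ u.
(A) ⟨R⟩p → p (the converse of T) corresponds to R being a subset of the identity. Here R ⊄ identity, so not valid.
(B) p → ⟨R⟩p is the dual of axiom T, which corresponds to reflexivity. R is not reflexive — not valid.
(C) ⟨R⟩[R]p → [R]p is the dual of axiom 5, which corresponds to the euclidean property. R is not euclidean — not valid.
(D) p → [R]⟨R⟩p is axiom B, which corresponds to symmetry. R is not symmetric — not valid.
(E) [R]p → [R][R]p is axiom 4; it is valid on a frame exactly when R is transitive. R is not transitive, so not valid.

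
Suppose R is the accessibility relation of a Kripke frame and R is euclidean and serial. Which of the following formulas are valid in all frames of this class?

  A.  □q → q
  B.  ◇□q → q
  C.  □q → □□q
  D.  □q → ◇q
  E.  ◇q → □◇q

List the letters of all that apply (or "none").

(A) axiom T: valid iff R is reflexive. Such an R need not be reflexive — not valid.
(B) the dual of axiom B: valid iff R is symmetric. Such an R need not be symmetric — not valid.
(C) axiom 4: valid iff R is transitive. Such an R need not be transitive — not valid.
(D) □q → ◇q (axiom D) characterises the serial frames. Every such R is serial — valid.
(E) axiom 5: valid iff R is euclidean. Every such R is euclidean — valid.

D, E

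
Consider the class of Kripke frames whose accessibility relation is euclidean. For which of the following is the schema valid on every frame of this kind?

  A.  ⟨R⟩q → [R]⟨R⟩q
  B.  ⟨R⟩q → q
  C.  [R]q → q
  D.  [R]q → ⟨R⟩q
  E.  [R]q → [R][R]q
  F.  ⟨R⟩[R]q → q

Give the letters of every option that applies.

A

(A) ⟨R⟩q → [R]⟨R⟩q (axiom 5) characterises the euclidean frames. Every such R is euclidean — valid.
(B) ⟨R⟩q → q (the converse of T) corresponds to R being a subset of the identity. Such an R need not be a subset of the identity, so not valid.
(C) [R]q → q is axiom T; it is valid on a frame exactly when R is reflexive. Such an R need not be reflexive, so not valid.
(D) [R]q → ⟨R⟩q (axiom D) characterises the serial frames. Such an R need not be serial — not valid.
(E) [R]q → [R][R]q (axiom 4) characterises the transitive frames. Such an R need not be transitive — not valid.
(F) ⟨R⟩[R]q → q (the dual of axiom B) characterises the symmetric frames. Such an R need not be symmetric — not valid.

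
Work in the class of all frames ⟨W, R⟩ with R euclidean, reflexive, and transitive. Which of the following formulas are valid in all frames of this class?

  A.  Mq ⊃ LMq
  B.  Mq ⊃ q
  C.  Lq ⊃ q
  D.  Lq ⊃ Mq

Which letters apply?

A, C, D

A relation that is euclidean, reflexive, and transitive is also serial and symmetric.
(A) Mq ⊃ LMq (axiom 5) characterises the euclidean frames. Every such R is euclidean — valid.
(B) Mq ⊃ q (the converse of T) corresponds to R being a subset of the identity. Such an R need not be a subset of the identity, so not valid.
(C) Lq ⊃ q is axiom T; it is valid on a frame exactly when R is reflexive. Every such R is reflexive, so valid.
(D) axiom D: valid iff R is serial. Every such R is serial — valid.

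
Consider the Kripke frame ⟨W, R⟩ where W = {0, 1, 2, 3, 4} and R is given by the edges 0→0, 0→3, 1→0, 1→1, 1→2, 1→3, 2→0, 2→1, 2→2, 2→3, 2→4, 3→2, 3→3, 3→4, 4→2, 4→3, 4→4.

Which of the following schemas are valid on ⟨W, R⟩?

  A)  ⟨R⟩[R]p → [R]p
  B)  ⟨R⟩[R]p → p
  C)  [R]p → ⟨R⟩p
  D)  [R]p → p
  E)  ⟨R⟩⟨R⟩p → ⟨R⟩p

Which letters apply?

R is reflexive: each world relates to itself.
R is not symmetric: 0 R 3 but not 3 R 0.
R is not transitive: 0 R 3 and 3 R 2 but not 0 R 2.
R is not euclidean: 0 R 3 and 0 R 0 but not 3 R 0.
R is serial: every world has an R-successor.
(A) ⟨R⟩[R]p → [R]p is the dual of axiom 5, which corresponds to the euclidean property. R is not euclidean — not valid.
(B) the dual of axiom B: valid iff R is symmetric. R is not symmetric — not valid.
(C) [R]p → ⟨R⟩p is axiom D, which corresponds to seriality. R is serial — valid.
(D) [R]p → p is axiom T; it is valid on a frame exactly when R is reflexive. R is reflexive, so valid.
(E) the dual of axiom 4: valid iff R is transitive. R is not transitive — not valid.

C, D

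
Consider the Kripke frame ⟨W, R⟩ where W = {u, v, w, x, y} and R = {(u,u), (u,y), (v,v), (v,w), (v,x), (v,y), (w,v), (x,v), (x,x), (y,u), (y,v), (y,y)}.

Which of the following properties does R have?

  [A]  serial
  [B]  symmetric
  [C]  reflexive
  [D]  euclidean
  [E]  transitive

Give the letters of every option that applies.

A, B

(A) serial: every world has an R-successor.
(B) symmetric: every R-edge is matched by its reverse.
(C) not reflexive: not w R w.
(D) not euclidean: v R w and v R x but not w R x.
(E) not transitive: u R y and y R v but not u R v.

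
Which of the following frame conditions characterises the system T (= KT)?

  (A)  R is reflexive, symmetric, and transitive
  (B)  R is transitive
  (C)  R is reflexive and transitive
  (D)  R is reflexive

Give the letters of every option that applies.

D

(A) this class determines S5, not T (= KT).
(B) this class determines K4, not T (= KT).
(C) this class determines S4, not T (= KT).
(D) T (= KT) is sound and complete for exactly this class.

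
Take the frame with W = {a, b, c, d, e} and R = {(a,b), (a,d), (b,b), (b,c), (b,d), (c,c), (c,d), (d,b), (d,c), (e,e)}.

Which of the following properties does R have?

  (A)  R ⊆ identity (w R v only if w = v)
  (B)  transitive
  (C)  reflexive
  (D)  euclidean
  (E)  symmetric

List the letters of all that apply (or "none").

none

(A) not ⊆ identity: a R b with a ≠ b.
(B) not transitive: a R b and b R c but not a R c.
(C) not reflexive: not a R a.
(D) not euclidean: b R c and b R b but not c R b.
(E) not symmetric: a R b but not b R a.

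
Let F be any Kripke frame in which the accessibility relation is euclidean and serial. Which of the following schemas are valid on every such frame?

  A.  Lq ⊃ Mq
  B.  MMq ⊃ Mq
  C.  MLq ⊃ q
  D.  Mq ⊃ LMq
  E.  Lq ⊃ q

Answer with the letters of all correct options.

A, D

(A) axiom D: valid iff R is serial. Every such R is serial — valid.
(B) MMq ⊃ Mq is the dual of axiom 4; it is valid on a frame exactly when R is transitive. Such an R need not be transitive, so not valid.
(C) MLq ⊃ q (the dual of axiom B) characterises the symmetric frames. Such an R need not be symmetric — not valid.
(D) Mq ⊃ LMq (axiom 5) characterises the euclidean frames. Every such R is euclidean — valid.
(E) axiom T: valid iff R is reflexive. Such an R need not be reflexive — not valid.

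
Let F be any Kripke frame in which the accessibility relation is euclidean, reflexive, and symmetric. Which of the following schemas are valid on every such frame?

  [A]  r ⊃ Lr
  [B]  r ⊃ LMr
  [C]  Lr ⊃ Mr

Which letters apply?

A relation that is euclidean, reflexive, and symmetric is also serial and transitive.
(A) r ⊃ Lr is valid only on frames where every R-edge is a self-loop. Such an R need not be a subset of the identity — not valid.
(B) r ⊃ LMr is axiom B; it is valid on a frame exactly when R is symmetric. Every such R is symmetric, so valid.
(C) Lr ⊃ Mr is axiom D; it is valid on a frame exactly when R is serial. Every such R is serial, so valid.

B, C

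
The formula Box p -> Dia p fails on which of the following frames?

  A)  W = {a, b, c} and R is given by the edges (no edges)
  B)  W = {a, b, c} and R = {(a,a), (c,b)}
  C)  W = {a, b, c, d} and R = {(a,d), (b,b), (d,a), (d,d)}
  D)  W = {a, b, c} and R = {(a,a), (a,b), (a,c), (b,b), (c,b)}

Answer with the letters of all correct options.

The schema Box p -> Dia p is axiom D; it is valid on a frame iff R is serial.
(A) R is not serial (a has no R-successor), so the schema fails here.
(B) R is not serial (b has no R-successor), so the schema fails here.
(C) R is not serial (c has no R-successor), so the schema fails here.
(D) R is serial (every world has an R-successor), so the schema is valid here.

A, B, C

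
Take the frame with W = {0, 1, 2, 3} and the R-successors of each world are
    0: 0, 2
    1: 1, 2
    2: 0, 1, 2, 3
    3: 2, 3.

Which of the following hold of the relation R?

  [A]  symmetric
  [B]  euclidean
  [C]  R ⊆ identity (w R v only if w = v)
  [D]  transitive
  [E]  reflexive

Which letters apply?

A, E

(A) symmetric: every R-edge is matched by its reverse.
(B) not euclidean: 2 R 0 and 2 R 1 but not 0 R 1.
(C) not ⊆ identity: 0 R 2 with 0 ≠ 2.
(D) not transitive: 0 R 2 and 2 R 1 but not 0 R 1.
(E) reflexive: each world relates to itself.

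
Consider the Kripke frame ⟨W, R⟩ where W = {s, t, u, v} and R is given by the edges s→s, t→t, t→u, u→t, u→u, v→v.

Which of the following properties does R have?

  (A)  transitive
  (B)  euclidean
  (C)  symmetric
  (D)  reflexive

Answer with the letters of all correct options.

A, B, C, D

(A) transitive: R is closed under composition.
(B) euclidean: any two R-successors of the same world are R-related.
(C) symmetric: every R-edge is matched by its reverse.
(D) reflexive: each world relates to itself.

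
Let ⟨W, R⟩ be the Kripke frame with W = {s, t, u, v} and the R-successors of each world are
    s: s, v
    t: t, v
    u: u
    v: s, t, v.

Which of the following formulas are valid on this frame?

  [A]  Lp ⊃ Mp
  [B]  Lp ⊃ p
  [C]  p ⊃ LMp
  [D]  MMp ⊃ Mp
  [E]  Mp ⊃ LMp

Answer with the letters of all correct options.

R is reflexive: each world relates to itself.
R is symmetric: every R-edge is matched by its reverse.
R is not transitive: s R v and v R t but not s R t.
R is not euclidean: v R s and v R t but not s R t.
R is serial: every world has an R-successor.
(A) Lp ⊃ Mp (axiom D) characterises the serial frames. R is serial — valid.
(B) Lp ⊃ p is axiom T, which corresponds to reflexivity. R is reflexive — valid.
(C) p ⊃ LMp is axiom B, which corresponds to symmetry. R is symmetric — valid.
(D) MMp ⊃ Mp is the dual of axiom 4; it is valid on a frame exactly when R is transitive. R is not transitive, so not valid.
(E) Mp ⊃ LMp is axiom 5; it is valid on a frame exactly when R is euclidean. R is not euclidean, so not valid.

A, B, C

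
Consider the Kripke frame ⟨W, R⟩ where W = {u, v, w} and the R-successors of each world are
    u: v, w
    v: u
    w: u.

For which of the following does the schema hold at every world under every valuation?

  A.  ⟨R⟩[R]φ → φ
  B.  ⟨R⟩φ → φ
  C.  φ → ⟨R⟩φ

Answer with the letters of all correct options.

A

R is not reflexive: not u R u.
R is symmetric: every R-edge is matched by its reverse.
R is not a subset of the identity: u R v with u ≠ v.
(A) ⟨R⟩[R]φ → φ is the dual of axiom B; it is valid on a frame exactly when R is symmetric. R is symmetric, so valid.
(B) ⟨R⟩φ → φ is valid only on frames where every R-edge is a self-loop. Here R ⊄ identity — not valid.
(C) the dual of axiom T: valid iff R is reflexive. R is not reflexive — not valid.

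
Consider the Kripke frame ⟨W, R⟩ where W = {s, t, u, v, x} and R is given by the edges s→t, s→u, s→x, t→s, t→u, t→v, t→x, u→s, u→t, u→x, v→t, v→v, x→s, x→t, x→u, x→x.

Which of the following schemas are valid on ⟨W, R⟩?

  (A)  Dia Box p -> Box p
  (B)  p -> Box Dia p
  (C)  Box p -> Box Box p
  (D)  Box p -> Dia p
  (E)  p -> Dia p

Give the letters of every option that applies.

R is not reflexive: not s R s.
R is symmetric: every R-edge is matched by its reverse.
R is not transitive: s R t and t R s but not s R s.
R is not euclidean: t R s and t R v but not s R v.
R is serial: every world has an R-successor.
(A) Dia Box p -> Box p is the dual of axiom 5; it is valid on a frame exactly when R is euclidean. R is not euclidean, so not valid.
(B) axiom B: valid iff R is symmetric. R is symmetric — valid.
(C) Box p -> Box Box p is axiom 4; it is valid on a frame exactly when R is transitive. R is not transitive, so not valid.
(D) axiom D: valid iff R is serial. R is serial — valid.
(E) p -> Dia p (the dual of axiom T) characterises the reflexive frames. R is not reflexive — not valid.

B, D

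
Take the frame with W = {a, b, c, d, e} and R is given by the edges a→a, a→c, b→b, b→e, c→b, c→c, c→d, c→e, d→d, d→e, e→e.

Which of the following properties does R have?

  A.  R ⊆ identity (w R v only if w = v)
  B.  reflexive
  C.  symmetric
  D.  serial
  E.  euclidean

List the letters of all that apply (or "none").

B, D

(A) not ⊆ identity: a R c with a ≠ c.
(B) reflexive: each world relates to itself.
(C) not symmetric: a R c but not c R a.
(D) serial: every world has an R-successor.
(E) not euclidean: a R c and a R a but not c R a.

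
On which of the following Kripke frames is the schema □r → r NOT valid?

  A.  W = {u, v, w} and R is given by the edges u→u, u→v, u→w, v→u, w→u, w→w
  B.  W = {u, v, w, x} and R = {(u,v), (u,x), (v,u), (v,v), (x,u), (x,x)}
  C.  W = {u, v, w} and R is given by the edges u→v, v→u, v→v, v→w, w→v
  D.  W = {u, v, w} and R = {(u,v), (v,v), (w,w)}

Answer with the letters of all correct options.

The schema □r → r is axiom T; it is valid on a frame iff R is reflexive.
(A) R is not reflexive (not v R v), so the schema fails here.
(B) R is not reflexive (not u R u), so the schema fails here.
(C) R is not reflexive (not u R u), so the schema fails here.
(D) R is not reflexive (not u R u), so the schema fails here.

A, B, C, D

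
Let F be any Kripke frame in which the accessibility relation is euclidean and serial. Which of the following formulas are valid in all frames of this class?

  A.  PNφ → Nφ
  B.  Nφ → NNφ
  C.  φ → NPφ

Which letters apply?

(A) the dual of axiom 5: valid iff R is euclidean. Every such R is euclidean — valid.
(B) Nφ → NNφ is axiom 4, which corresponds to transitivity. Such an R need not be transitive — not valid.
(C) φ → NPφ is axiom B; it is valid on a frame exactly when R is symmetric. Such an R need not be symmetric, so not valid.

A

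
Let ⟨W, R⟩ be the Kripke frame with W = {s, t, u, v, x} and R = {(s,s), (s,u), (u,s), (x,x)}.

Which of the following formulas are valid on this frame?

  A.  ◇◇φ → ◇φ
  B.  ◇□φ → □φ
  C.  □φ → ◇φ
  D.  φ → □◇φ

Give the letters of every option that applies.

R is symmetric: every R-edge is matched by its reverse.
R is not transitive: u R s and s R u but not u R u.
R is not euclidean: s R u and s R u but not u R u.
R is not serial: t has no R-successor.
(A) the dual of axiom 4: valid iff R is transitive. R is not transitive — not valid.
(B) ◇□φ → □φ is the dual of axiom 5, which corresponds to the euclidean property. R is not euclidean — not valid.
(C) □φ → ◇φ is axiom D; it is valid on a frame exactly when R is serial. R is not serial, so not valid.
(D) φ → □◇φ is axiom B; it is valid on a frame exactly when R is symmetric. R is symmetric, so valid.

D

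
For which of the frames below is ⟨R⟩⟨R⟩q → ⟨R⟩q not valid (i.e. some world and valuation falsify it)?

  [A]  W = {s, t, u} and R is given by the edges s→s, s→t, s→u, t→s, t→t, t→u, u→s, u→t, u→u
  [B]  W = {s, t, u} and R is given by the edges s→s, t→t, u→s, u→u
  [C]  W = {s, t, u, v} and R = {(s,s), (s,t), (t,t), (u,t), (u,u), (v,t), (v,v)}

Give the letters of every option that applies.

The schema ⟨R⟩⟨R⟩q → ⟨R⟩q is the dual of axiom 4; it is valid on a frame iff R is transitive.
(A) R is transitive (R is closed under composition), so the schema is valid here.
(B) R is transitive (R is closed under composition), so the schema is valid here.
(C) R is transitive (R is closed under composition), so the schema is valid here.

none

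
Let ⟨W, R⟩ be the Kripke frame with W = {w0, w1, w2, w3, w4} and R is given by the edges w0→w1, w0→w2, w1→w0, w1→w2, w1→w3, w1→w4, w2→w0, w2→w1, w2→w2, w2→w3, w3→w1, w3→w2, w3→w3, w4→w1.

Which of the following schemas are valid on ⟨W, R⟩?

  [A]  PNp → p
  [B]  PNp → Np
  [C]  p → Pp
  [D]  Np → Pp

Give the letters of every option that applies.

R is not reflexive: not w0 R w0.
R is symmetric: every R-edge is matched by its reverse.
R is not euclidean: w1 R w0 and w1 R w3 but not w0 R w3.
R is serial: every world has an R-successor.
(A) PNp → p is the dual of axiom B, which corresponds to symmetry. R is symmetric — valid.
(B) PNp → Np (the dual of axiom 5) characterises the euclidean frames. R is not euclidean — not valid.
(C) p → Pp (the dual of axiom T) characterises the reflexive frames. R is not reflexive — not valid.
(D) Np → Pp (axiom D) characterises the serial frames. R is serial — valid.

A, D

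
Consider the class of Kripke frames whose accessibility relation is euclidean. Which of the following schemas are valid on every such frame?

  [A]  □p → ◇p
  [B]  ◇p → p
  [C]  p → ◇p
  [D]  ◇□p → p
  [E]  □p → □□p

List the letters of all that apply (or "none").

(A) □p → ◇p is axiom D; it is valid on a frame exactly when R is serial. Such an R need not be serial, so not valid.
(B) ◇p → p (the converse of T) corresponds to R being a subset of the identity. Such an R need not be a subset of the identity, so not valid.
(C) p → ◇p is the dual of axiom T; it is valid on a frame exactly when R is reflexive. Such an R need not be reflexive, so not valid.
(D) ◇□p → p is the dual of axiom B; it is valid on a frame exactly when R is symmetric. Such an R need not be symmetric, so not valid.
(E) □p → □□p is axiom 4, which corresponds to transitivity. Such an R need not be transitive — not valid.

none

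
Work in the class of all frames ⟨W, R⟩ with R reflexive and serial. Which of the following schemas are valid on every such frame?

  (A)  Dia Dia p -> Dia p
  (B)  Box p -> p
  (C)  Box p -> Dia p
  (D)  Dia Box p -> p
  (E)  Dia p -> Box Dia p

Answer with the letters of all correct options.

B, C

(A) the dual of axiom 4: valid iff R is transitive. Such an R need not be transitive — not valid.
(B) Box p -> p (axiom T) characterises the reflexive frames. Every such R is reflexive — valid.
(C) Box p -> Dia p is axiom D; it is valid on a frame exactly when R is serial. Every such R is serial, so valid.
(D) the dual of axiom B: valid iff R is symmetric. Such an R need not be symmetric — not valid.
(E) Dia p -> Box Dia p (axiom 5) characterises the euclidean frames. Such an R need not be euclidean — not valid.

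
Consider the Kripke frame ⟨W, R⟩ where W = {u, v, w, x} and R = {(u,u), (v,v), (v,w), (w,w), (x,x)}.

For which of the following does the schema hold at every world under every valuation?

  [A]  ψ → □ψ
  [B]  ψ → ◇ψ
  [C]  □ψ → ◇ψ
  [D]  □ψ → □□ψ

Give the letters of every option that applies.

R is reflexive: each world relates to itself.
R is transitive: R is closed under composition.
R is serial: every world has an R-successor.
R is not a subset of the identity: v R w with v ≠ w.
(A) ψ → □ψ is valid only on frames where every R-edge is a self-loop. Here R ⊄ identity — not valid.
(B) ψ → ◇ψ is the dual of axiom T; it is valid on a frame exactly when R is reflexive. R is reflexive, so valid.
(C) axiom D: valid iff R is serial. R is serial — valid.
(D) □ψ → □□ψ is axiom 4; it is valid on a frame exactly when R is transitive. R is transitive, so valid.

B, C, D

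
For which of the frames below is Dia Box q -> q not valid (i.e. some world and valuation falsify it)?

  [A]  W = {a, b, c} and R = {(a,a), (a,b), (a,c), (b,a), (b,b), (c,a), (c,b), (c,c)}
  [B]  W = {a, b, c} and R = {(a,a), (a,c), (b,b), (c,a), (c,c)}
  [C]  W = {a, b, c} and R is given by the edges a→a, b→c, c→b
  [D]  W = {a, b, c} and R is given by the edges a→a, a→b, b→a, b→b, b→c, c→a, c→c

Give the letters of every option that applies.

A, D

The schema Dia Box q -> q is the dual of axiom B; it is valid on a frame iff R is symmetric.
(A) R is not symmetric (c R b but not b R c), so the schema fails here.
(B) R is symmetric (every R-edge is matched by its reverse), so the schema is valid here.
(C) R is symmetric (every R-edge is matched by its reverse), so the schema is valid here.
(D) R is not symmetric (b R c but not c R b), so the schema fails here.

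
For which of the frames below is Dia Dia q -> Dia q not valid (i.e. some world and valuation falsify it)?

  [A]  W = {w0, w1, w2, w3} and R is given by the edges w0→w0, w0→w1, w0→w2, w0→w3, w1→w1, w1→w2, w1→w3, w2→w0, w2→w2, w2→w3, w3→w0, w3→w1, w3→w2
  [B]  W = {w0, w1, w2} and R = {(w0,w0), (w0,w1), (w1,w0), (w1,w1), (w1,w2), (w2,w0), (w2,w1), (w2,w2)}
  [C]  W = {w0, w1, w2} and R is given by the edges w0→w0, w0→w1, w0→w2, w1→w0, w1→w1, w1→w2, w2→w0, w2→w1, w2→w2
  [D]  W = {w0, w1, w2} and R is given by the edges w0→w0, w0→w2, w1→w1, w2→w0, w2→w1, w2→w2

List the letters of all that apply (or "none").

A, B, D

The schema Dia Dia q -> Dia q is the dual of axiom 4; it is valid on a frame iff R is transitive.
(A) R is not transitive (w1 R w2 and w2 R w0 but not w1 R w0), so the schema fails here.
(B) R is not transitive (w0 R w1 and w1 R w2 but not w0 R w2), so the schema fails here.
(C) R is transitive (R is closed under composition), so the schema is valid here.
(D) R is not transitive (w0 R w2 and w2 R w1 but not w0 R w1), so the schema fails here.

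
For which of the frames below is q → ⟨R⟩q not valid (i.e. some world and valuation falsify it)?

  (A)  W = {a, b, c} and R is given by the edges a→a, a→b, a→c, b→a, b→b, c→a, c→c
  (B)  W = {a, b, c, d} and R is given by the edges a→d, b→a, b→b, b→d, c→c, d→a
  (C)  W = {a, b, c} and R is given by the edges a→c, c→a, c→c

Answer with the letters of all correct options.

B, C

The schema q → ⟨R⟩q is the dual of axiom T; it is valid on a frame iff R is reflexive.
(A) R is reflexive (each world relates to itself), so the schema is valid here.
(B) R is not reflexive (not a R a), so the schema fails here.
(C) R is not reflexive (not a R a), so the schema fails here.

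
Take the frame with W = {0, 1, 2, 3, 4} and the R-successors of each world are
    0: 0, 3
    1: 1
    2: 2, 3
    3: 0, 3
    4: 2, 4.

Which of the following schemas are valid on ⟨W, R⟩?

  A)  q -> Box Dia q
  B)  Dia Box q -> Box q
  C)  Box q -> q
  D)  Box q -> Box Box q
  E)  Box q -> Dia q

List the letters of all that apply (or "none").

R is reflexive: each world relates to itself.
R is not symmetric: 2 R 3 but not 3 R 2.
R is not transitive: 2 R 3 and 3 R 0 but not 2 R 0.
R is not euclidean: 2 R 3 and 2 R 2 but not 3 R 2.
R is serial: every world has an R-successor.
(A) axiom B: valid iff R is symmetric. R is not symmetric — not valid.
(B) Dia Box q -> Box q (the dual of axiom 5) characterises the euclidean frames. R is not euclidean — not valid.
(C) Box q -> q (axiom T) characterises the reflexive frames. R is reflexive — valid.
(D) Box q -> Box Box q is axiom 4, which corresponds to transitivity. R is not transitive — not valid.
(E) Box q -> Dia q is axiom D; it is valid on a frame exactly when R is serial. R is serial, so valid.

C, E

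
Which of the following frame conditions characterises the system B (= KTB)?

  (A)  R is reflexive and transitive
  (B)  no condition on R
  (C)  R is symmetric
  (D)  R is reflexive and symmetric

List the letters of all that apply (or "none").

(A) this class determines S4, not B (= KTB).
(B) this class determines K, not B (= KTB).
(C) this class determines KB, not B (= KTB).
(D) B (= KTB) is sound and complete for exactly this class.

D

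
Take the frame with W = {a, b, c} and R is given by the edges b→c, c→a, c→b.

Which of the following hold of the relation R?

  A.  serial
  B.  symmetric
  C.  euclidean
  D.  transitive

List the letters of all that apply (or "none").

none

(A) not serial: a has no R-successor.
(B) not symmetric: c R a but not a R c.
(C) not euclidean: c R a and c R b but not a R b.
(D) not transitive: b R c and c R a but not b R a.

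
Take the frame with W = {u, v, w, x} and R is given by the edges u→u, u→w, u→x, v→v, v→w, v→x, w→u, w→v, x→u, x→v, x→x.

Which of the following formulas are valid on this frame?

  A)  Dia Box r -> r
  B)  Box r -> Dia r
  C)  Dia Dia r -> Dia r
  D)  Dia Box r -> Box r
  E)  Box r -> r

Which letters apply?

A, B

R is not reflexive: not w R w.
R is symmetric: every R-edge is matched by its reverse.
R is not transitive: u R w and w R v but not u R v.
R is not euclidean: u R w and u R x but not w R x.
R is serial: every world has an R-successor.
(A) the dual of axiom B: valid iff R is symmetric. R is symmetric — valid.
(B) Box r -> Dia r (axiom D) characterises the serial frames. R is serial — valid.
(C) the dual of axiom 4: valid iff R is transitive. R is not transitive — not valid.
(D) Dia Box r -> Box r is the dual of axiom 5, which corresponds to the euclidean property. R is not euclidean — not valid.
(E) Box r -> r (axiom T) characterises the reflexive frames. R is not reflexive — not valid.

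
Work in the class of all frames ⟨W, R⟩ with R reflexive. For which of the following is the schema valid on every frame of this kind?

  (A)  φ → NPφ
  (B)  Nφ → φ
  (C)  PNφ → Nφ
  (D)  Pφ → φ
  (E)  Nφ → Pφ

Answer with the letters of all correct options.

A reflexive relation is serial.
(A) axiom B: valid iff R is symmetric. Such an R need not be symmetric — not valid.
(B) Nφ → φ is axiom T; it is valid on a frame exactly when R is reflexive. Every such R is reflexive, so valid.
(C) the dual of axiom 5: valid iff R is euclidean. Such an R need not be euclidean — not valid.
(D) Pφ → φ is valid only on frames where every R-edge is a self-loop. Such an R need not be a subset of the identity — not valid.
(E) Nφ → Pφ is axiom D; it is valid on a frame exactly when R is serial. Every such R is serial, so valid.

B, E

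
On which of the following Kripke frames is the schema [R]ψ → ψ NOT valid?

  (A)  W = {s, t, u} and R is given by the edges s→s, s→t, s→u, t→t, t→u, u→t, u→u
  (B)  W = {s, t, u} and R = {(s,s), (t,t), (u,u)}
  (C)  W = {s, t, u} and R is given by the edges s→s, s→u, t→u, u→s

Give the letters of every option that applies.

The schema [R]ψ → ψ is axiom T; it is valid on a frame iff R is reflexive.
(A) R is reflexive (each world relates to itself), so the schema is valid here.
(B) R is reflexive (each world relates to itself), so the schema is valid here.
(C) R is not reflexive (not t R t), so the schema fails here.

C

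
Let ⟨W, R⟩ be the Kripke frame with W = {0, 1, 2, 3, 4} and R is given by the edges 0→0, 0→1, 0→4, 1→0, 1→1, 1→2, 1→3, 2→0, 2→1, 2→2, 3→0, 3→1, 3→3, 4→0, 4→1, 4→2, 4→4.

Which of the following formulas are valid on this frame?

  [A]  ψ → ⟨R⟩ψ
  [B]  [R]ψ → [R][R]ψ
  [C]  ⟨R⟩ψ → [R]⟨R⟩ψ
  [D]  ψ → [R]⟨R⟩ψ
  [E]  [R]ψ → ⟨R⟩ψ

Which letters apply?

A, E

R is reflexive: each world relates to itself.
R is not symmetric: 2 R 0 but not 0 R 2.
R is not transitive: 0 R 1 and 1 R 2 but not 0 R 2.
R is not euclidean: 0 R 1 and 0 R 4 but not 1 R 4.
R is serial: every world has an R-successor.
(A) ψ → ⟨R⟩ψ is the dual of axiom T, which corresponds to reflexivity. R is reflexive — valid.
(B) [R]ψ → [R][R]ψ (axiom 4) characterises the transitive frames. R is not transitive — not valid.
(C) ⟨R⟩ψ → [R]⟨R⟩ψ is axiom 5; it is valid on a frame exactly when R is euclidean. R is not euclidean, so not valid.
(D) ψ → [R]⟨R⟩ψ is axiom B; it is valid on a frame exactly when R is symmetric. R is not symmetric, so not valid.
(E) axiom D: valid iff R is serial. R is serial — valid.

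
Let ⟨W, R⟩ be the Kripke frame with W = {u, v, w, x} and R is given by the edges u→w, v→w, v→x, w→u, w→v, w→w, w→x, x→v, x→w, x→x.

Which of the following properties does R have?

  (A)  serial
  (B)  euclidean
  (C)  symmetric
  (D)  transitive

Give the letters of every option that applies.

A, C

(A) serial: every world has an R-successor.
(B) not euclidean: w R u and w R v but not u R v.
(C) symmetric: every R-edge is matched by its reverse.
(D) not transitive: u R w and w R u but not u R u.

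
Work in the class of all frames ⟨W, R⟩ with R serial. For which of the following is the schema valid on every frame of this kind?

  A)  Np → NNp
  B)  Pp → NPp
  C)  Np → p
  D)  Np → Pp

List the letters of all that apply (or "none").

D

(A) Np → NNp is axiom 4, which corresponds to transitivity. Such an R need not be transitive — not valid.
(B) Pp → NPp (axiom 5) characterises the euclidean frames. Such an R need not be euclidean — not valid.
(C) Np → p (axiom T) characterises the reflexive frames. Such an R need not be reflexive — not valid.
(D) Np → Pp is axiom D; it is valid on a frame exactly when R is serial. Every such R is serial, so valid.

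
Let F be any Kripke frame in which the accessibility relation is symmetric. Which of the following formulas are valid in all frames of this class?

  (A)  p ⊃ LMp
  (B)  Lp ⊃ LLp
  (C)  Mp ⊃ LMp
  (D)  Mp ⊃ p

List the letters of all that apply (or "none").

A

(A) axiom B: valid iff R is symmetric. Every such R is symmetric — valid.
(B) axiom 4: valid iff R is transitive. Such an R need not be transitive — not valid.
(C) axiom 5: valid iff R is euclidean. Such an R need not be euclidean — not valid.
(D) Mp ⊃ p is the converse of T; it holds exactly when R ⊆ identity. Such an R need not be a subset of the identity — not valid.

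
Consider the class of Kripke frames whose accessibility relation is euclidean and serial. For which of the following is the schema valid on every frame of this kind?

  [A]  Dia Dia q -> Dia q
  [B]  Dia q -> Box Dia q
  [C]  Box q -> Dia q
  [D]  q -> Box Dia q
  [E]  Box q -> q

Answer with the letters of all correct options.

B, C

(A) the dual of axiom 4: valid iff R is transitive. Such an R need not be transitive — not valid.
(B) Dia q -> Box Dia q (axiom 5) characterises the euclidean frames. Every such R is euclidean — valid.
(C) Box q -> Dia q (axiom D) characterises the serial frames. Every such R is serial — valid.
(D) axiom B: valid iff R is symmetric. Such an R need not be symmetric — not valid.
(E) Box q -> q (axiom T) characterises the reflexive frames. Such an R need not be reflexive — not valid.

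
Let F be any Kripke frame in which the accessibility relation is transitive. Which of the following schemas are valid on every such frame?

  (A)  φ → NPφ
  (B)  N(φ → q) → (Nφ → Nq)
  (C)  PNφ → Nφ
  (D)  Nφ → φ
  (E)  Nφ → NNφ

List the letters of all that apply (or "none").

(A) φ → NPφ (axiom B) characterises the symmetric frames. Such an R need not be symmetric — not valid.
(B) N(φ → q) → (Nφ → Nq) is axiom K, valid on every Kripke frame — valid.
(C) the dual of axiom 5: valid iff R is euclidean. Such an R need not be euclidean — not valid.
(D) Nφ → φ (axiom T) characterises the reflexive frames. Such an R need not be reflexive — not valid.
(E) Nφ → NNφ (axiom 4) characterises the transitive frames. Every such R is transitive — valid.

B, E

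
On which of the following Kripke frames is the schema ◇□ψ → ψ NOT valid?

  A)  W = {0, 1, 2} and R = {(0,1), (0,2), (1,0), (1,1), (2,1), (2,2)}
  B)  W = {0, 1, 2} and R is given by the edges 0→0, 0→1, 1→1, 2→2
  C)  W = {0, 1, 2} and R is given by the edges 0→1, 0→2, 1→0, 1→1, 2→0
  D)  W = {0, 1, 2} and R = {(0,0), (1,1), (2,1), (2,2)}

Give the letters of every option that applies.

A, B, D

The schema ◇□ψ → ψ is the dual of axiom B; it is valid on a frame iff R is symmetric.
(A) R is not symmetric (0 R 2 but not 2 R 0), so the schema fails here.
(B) R is not symmetric (0 R 1 but not 1 R 0), so the schema fails here.
(C) R is symmetric (every R-edge is matched by its reverse), so the schema is valid here.
(D) R is not symmetric (2 R 1 but not 1 R 2), so the schema fails here.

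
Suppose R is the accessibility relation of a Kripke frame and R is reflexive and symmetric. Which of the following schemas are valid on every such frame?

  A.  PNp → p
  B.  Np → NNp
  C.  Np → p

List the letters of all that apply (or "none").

A, C

Reflexive relations are serial.
(A) the dual of axiom B: valid iff R is symmetric. Every such R is symmetric — valid.
(B) Np → NNp is axiom 4; it is valid on a frame exactly when R is transitive. Such an R need not be transitive, so not valid.
(C) Np → p is axiom T, which corresponds to reflexivity. Every such R is reflexive — valid.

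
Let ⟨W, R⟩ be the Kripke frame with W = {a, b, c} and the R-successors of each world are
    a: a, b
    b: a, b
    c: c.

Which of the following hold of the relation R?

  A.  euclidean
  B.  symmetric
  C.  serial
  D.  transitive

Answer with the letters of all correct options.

(A) euclidean: any two R-successors of the same world are R-related.
(B) symmetric: every R-edge is matched by its reverse.
(C) serial: every world has an R-successor.
(D) transitive: R is closed under composition.

A, B, C, D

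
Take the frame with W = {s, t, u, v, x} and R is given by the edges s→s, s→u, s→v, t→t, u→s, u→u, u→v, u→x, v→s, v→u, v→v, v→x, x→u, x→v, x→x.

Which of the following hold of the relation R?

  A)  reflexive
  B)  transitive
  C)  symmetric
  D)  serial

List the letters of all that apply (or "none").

A, C, D

(A) reflexive: each world relates to itself.
(B) not transitive: s R u and u R x but not s R x.
(C) symmetric: every R-edge is matched by its reverse.
(D) serial: every world has an R-successor.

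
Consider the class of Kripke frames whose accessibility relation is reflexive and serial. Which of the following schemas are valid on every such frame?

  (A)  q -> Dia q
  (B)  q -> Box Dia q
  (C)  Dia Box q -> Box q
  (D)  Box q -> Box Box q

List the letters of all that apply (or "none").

A

(A) q -> Dia q is the dual of axiom T, which corresponds to reflexivity. Every such R is reflexive — valid.
(B) axiom B: valid iff R is symmetric. Such an R need not be symmetric — not valid.
(C) Dia Box q -> Box q (the dual of axiom 5) characterises the euclidean frames. Such an R need not be euclidean — not valid.
(D) Box q -> Box Box q is axiom 4, which corresponds to transitivity. Such an R need not be transitive — not valid.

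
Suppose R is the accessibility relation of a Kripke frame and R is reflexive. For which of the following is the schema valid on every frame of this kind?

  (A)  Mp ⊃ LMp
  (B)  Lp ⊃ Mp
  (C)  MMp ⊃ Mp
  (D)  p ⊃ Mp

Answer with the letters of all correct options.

A reflexive relation is serial.
(A) axiom 5: valid iff R is euclidean. Such an R need not be euclidean — not valid.
(B) axiom D: valid iff R is serial. Every such R is serial — valid.
(C) MMp ⊃ Mp is the dual of axiom 4; it is valid on a frame exactly when R is transitive. Such an R need not be transitive, so not valid.
(D) p ⊃ Mp is the dual of axiom T; it is valid on a frame exactly when R is reflexive. Every such R is reflexive, so valid.

B, D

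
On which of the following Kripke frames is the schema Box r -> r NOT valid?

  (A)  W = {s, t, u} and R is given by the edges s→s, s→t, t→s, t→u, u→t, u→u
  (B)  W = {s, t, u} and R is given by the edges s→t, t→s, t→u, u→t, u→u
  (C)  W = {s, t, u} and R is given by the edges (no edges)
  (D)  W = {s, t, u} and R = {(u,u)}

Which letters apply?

A, B, C, D

The schema Box r -> r is axiom T; it is valid on a frame iff R is reflexive.
(A) R is not reflexive (not t R t), so the schema fails here.
(B) R is not reflexive (not s R s), so the schema fails here.
(C) R is not reflexive (not s R s), so the schema fails here.
(D) R is not reflexive (not s R s), so the schema fails here.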